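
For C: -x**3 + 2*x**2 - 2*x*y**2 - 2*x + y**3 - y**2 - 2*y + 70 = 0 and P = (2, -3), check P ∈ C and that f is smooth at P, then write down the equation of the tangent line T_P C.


Tangent line at P: -24*x + 55*y + 213 = 0.

Step 1: f(2, -3) = 0, so P lies on C.
Step 2: partial derivatives
  f_x(x, y) = -3*x**2 + 4*x - 2*y**2 - 2, f_y(x, y) = -4*x*y + 3*y**2 - 2*y - 2.
  f_x(P) = -24, f_y(P) = 55 (gradient nonzero, so P is smooth).
Step 3: tangent line at P: -24·(x − 2) + 55·(y − -3) = 0.
Expanding: -24*x + 55*y + 213 = 0.


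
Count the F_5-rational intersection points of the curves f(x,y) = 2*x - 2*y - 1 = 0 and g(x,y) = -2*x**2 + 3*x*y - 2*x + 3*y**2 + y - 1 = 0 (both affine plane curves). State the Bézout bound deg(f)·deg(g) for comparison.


Common zeros: {(3, 0), (4, 1)}; count = 2; Bézout bound = 2.

deg(f) = 1, deg(g) = 2, so Bézout bound = 2.
Scan x ∈ F_5. For each x, list the y ∈ F_5 with f(x, y) ≡ 0 and those with g(x, y) ≡ 0 (mod 5); the common zeros in that column are the intersection.
  x = 0: f ≡ 0 at y ∈ {2}; g ≡ 0 at y ∈ ∅; common: ∅.
  x = 1: f ≡ 0 at y ∈ {3}; g ≡ 0 at y ∈ {0, 2}; common: ∅.
  x = 2: f ≡ 0 at y ∈ {4}; g ≡ 0 at y ∈ {3}; common: ∅.
  x = 3: f ≡ 0 at y ∈ {0}; g ≡ 0 at y ∈ {0}; common: {0}.
  x = 4: f ≡ 0 at y ∈ {1}; g ≡ 0 at y ∈ {1, 3}; common: {1}.
Collecting: common zeros = {(3, 0), (4, 1)}, so the count is 2.
Comparison with the Bézout bound: 2 ≤ 2 = deg(f)·deg(g), as expected for curves with no common component (the bound is attained).


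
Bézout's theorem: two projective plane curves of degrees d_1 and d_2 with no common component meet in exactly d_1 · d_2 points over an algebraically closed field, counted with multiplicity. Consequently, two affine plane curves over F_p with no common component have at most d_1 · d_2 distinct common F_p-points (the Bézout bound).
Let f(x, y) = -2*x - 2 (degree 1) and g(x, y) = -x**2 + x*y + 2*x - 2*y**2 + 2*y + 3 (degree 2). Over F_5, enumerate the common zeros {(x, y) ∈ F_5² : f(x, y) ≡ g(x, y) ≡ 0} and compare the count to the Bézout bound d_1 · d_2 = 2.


Common zeros: {(4, 0), (4, 3)}; count = 2; Bézout bound = 2.

deg(f) = 1, deg(g) = 2, so Bézout bound = 2.
Scan x ∈ F_5. For each x, list the y ∈ F_5 with f(x, y) ≡ 0 and those with g(x, y) ≡ 0 (mod 5); the common zeros in that column are the intersection.
  x = 0: f ≡ 0 at y ∈ ∅; g ≡ 0 at y ∈ ∅; common: ∅.
  x = 1: f ≡ 0 at y ∈ ∅; g ≡ 0 at y ∈ {1, 3}; common: ∅.
  x = 2: f ≡ 0 at y ∈ ∅; g ≡ 0 at y ∈ {1}; common: ∅.
  x = 3: f ≡ 0 at y ∈ ∅; g ≡ 0 at y ∈ {0}; common: ∅.
  x = 4: f ≡ 0 at y ∈ {0, 1, 2, 3, 4}; g ≡ 0 at y ∈ {0, 3}; common: {0, 3}.
Collecting: common zeros = {(4, 0), (4, 3)}, so the count is 2.
Comparison with the Bézout bound: 2 ≤ 2 = deg(f)·deg(g), as expected for curves with no common component (the bound is attained).


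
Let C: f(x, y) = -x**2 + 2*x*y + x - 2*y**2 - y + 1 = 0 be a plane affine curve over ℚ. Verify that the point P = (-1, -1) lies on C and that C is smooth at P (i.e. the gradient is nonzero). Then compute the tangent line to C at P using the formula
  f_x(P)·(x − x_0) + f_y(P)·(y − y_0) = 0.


Tangent line at P: x + y + 2 = 0.

Step 1: f(-1, -1) = 0, so P lies on C.
Step 2: partial derivatives
  f_x(x, y) = -2*x + 2*y + 1, f_y(x, y) = 2*x - 4*y - 1.
  f_x(P) = 1, f_y(P) = 1 (gradient nonzero, so P is smooth).
Step 3: tangent line at P: 1·(x − -1) + 1·(y − -1) = 0.
Expanding: x + y + 2 = 0.


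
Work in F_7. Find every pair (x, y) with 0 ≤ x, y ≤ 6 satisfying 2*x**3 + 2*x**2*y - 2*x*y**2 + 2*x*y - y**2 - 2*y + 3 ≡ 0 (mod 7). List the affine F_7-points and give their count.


Affine F_7-points: {(0, 1), (0, 4), (1, 4), (1, 6), (2, 4), (2, 5), (3, 6), (4, 6), (6, 1)}; count = 9.

For each of the 49 pairs (x, y) ∈ F_7², evaluate f(x, y) mod 7. Record the zeros.
  x = 0: [0↦3, 1↦0, 2↦2, 3↦2, 4↦0, 5↦3, 6↦4]  zeros at y ∈ {1, 4}
  x = 1: [0↦5, 1↦4, 2↦4, 3↦5, 4↦0, 5↦3, 6↦0]  zeros at y ∈ {4, 6}
  x = 2: [0↦5, 1↦3, 2↦5, 3↦4, 4↦0, 5↦0, 6↦4]  zeros at y ∈ {4, 5}
  x = 3: [0↦1, 1↦2, 2↦3, 3↦4, 4↦5, 5↦6, 6↦0]  zeros at y ∈ {6}
  x = 4: [0↦5, 1↦6, 2↦3, 3↦3, 4↦6, 5↦5, 6↦0]  zeros at y ∈ {6}
  x = 5: [0↦1, 1↦6, 2↦3, 3↦6, 4↦1, 5↦2, 6↦2]  zeros at y ∈ ∅
  x = 6: [0↦1, 1↦0, 2↦1, 3↦4, 4↦2, 5↦2, 6↦4]  zeros at y ∈ {1}
Collecting zeros: affine points = {(0, 1), (0, 4), (1, 4), (1, 6), (2, 4), (2, 5), (3, 6), (4, 6), (6, 1)}.
Total count |C(F_7)_aff| = 9.


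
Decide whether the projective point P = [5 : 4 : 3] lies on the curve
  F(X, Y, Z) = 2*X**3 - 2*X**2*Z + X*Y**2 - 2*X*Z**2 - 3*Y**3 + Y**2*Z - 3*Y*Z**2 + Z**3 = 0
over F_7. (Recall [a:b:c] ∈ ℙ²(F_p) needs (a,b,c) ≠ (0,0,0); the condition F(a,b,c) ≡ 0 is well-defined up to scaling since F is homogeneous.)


F(5,4,3) ≡ 5 (mod 7); P is NOT on the curve.

Evaluate F(5, 4, 3) term-by-term (mod 7).
  2*X**3 ↦ 2·125·1·1 = 250
  -2*X**2*Z ↦ -2·25·1·3 = -150
  X*Y**2 ↦ 1·5·16·1 = 80
  -2*X*Z**2 ↦ -2·5·1·9 = -90
  -3*Y**3 ↦ -3·1·64·1 = -192
  Y**2*Z ↦ 1·1·16·3 = 48
  -3*Y*Z**2 ↦ -3·1·4·9 = -108
  Z**3 ↦ 1·1·1·27 = 27
Sum: F(5, 4, 3) = (250) + (-150) + (80) + (-90) + (-192) + (48) + (-108) + (27) = -135.
Reducing mod 7: -135 ≡ 5 (mod 7).
Since F(a, b, c) ≡ 5 ≠ 0 (mod 7), P does NOT lie on the curve.


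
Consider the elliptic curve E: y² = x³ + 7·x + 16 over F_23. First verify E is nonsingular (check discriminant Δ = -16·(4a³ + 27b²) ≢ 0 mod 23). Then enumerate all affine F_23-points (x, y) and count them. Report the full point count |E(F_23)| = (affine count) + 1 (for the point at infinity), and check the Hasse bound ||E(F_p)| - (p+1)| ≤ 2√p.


Affine points = {(0, 4), (0, 19), (1, 1), (1, 22), (3, 8), (3, 15), (4, 4), (4, 19), (8, 3), (8, 20), (9, 7), (9, 16), (13, 2), (13, 21), (14, 11), (14, 12), (15, 0), (19, 4), (19, 19), (22, 10), (22, 13)}; affine count = 21; |E(F_23)| = 22.

Discriminant check: Δ ∝ 4a³ + 27b² = 4·7³ + 27·16² = 4·343 + 27·256 ≡ 4 (mod 23). Nonzero ⇒ E is nonsingular.
For each x ∈ F_23, compute rhs = x³ + 7·x + 16 mod 23, then count y ∈ F_23 with y² ≡ rhs.
  x = 0: rhs = 16, matching y values: 4, 19 (2 points).
  x = 1: rhs = 1, matching y values: 1, 22 (2 points).
  x = 2: rhs = 15, matching y values: none (0 points).
  x = 3: rhs = 18, matching y values: 8, 15 (2 points).
  x = 4: rhs = 16, matching y values: 4, 19 (2 points).
  x = 5: rhs = 15, matching y values: none (0 points).
  x = 6: rhs = 21, matching y values: none (0 points).
  x = 7: rhs = 17, matching y values: none (0 points).
  x = 8: rhs = 9, matching y values: 3, 20 (2 points).
  x = 9: rhs = 3, matching y values: 7, 16 (2 points).
  x = 10: rhs = 5, matching y values: none (0 points).
  x = 11: rhs = 21, matching y values: none (0 points).
  x = 12: rhs = 11, matching y values: none (0 points).
  x = 13: rhs = 4, matching y values: 2, 21 (2 points).
  x = 14: rhs = 6, matching y values: 11, 12 (2 points).
  x = 15: rhs = 0, matching y values: 0 (1 points).
  x = 16: rhs = 15, matching y values: none (0 points).
  x = 17: rhs = 11, matching y values: none (0 points).
  x = 18: rhs = 17, matching y values: none (0 points).
  x = 19: rhs = 16, matching y values: 4, 19 (2 points).
  x = 20: rhs = 14, matching y values: none (0 points).
  x = 21: rhs = 17, matching y values: none (0 points).
  x = 22: rhs = 8, matching y values: 10, 13 (2 points).
Total affine count: 21.
Full point count |E(F_23)| = 21 + 1 = 22.
Hasse bound: |22 − (23+1)| = |-2| = 2 ≤ 2√23 ≈ 9.5917 ✓.


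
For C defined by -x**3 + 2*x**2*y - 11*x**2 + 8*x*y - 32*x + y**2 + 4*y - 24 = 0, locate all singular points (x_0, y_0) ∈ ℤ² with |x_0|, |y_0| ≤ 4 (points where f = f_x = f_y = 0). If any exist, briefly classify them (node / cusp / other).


Singular points: {(-2, 2)}; classification: node.

Compute partial derivatives:
  f_x = -3*x**2 + 4*x*y - 22*x + 8*y - 32.
  f_y = 2*x**2 + 8*x + 2*y + 4.
Scan x_0 ∈ {−4, ..., 4}. For each x_0, f_y(x_0, y) is a polynomial in y; find its integer roots y ∈ {−4, ..., 4}, then test f_x and f at those candidates.
  x = -4: f_y(-4, y) = 2*y + 4; vanishes at y ∈ {-2}. (-4, -2): f_x = 24 ≠ 0.
  x = -3: f_y(-3, y) = 2*y - 2; vanishes at y ∈ {1}. (-3, 1): f_x = 3 ≠ 0.
  x = -2: f_y(-2, y) = 2*y - 4; vanishes at y ∈ {2}. (-2, 2): f_x = 0, f = 0 — SINGULAR.
  x = -1: f_y(-1, y) = 2*y - 2; vanishes at y ∈ {1}. (-1, 1): f_x = -9 ≠ 0.
  x = 0: f_y(0, y) = 2*y + 4; vanishes at y ∈ {-2}. (0, -2): f_x = -48 ≠ 0.
  x = 1: f_y(1, y) = 2*y + 14; no integer root y with |y| ≤ 4.
  x = 2: f_y(2, y) = 2*y + 28; no integer root y with |y| ≤ 4.
  x = 3: f_y(3, y) = 2*y + 46; no integer root y with |y| ≤ 4.
  x = 4: f_y(4, y) = 2*y + 68; no integer root y with |y| ≤ 4.
Only singular point on the grid: (-2, 2).
Classify: substitute x = -2 + u, y = 2 + v and expand: f = -u**3 + 2*u**2*v - u**2 + v**2.
No constant or linear terms (consistent with a singular point). Quadratic part: -u**2 + v**2. Cubic part: -u**3 + 2*u**2*v.
The quadratic part v**2 - u**2 = (v − u)(v + u) splits into two distinct linear factors, so there are two distinct tangent lines y − 2 = ±(x − -2) — this is a node (ordinary double point).
Classification: node.


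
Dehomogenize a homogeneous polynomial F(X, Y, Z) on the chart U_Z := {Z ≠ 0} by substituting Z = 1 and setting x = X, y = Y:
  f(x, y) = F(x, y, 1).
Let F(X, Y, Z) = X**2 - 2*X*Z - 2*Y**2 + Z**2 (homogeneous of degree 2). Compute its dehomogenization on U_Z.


f(x, y) = x**2 - 2*x - 2*y**2 + 1

On U_Z we set Z = 1. Each monomial c·X^i·Y^j·Z^k in F becomes c·x^i·y^j·1^k = c·x^i·y^j.
Substituting Z = 1: F(X, Y, 1) = x**2 - 2*x - 2*y**2 + 1.
Note: deg(f) ≤ deg(F) = 2; strict inequality happens when F is divisible by Z (lost terms).


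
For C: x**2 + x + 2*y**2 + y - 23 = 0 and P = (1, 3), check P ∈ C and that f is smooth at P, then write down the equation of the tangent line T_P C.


Tangent line at P: 3*x + 13*y - 42 = 0.

Step 1: f(1, 3) = 0, so P lies on C.
Step 2: partial derivatives
  f_x(x, y) = 2*x + 1, f_y(x, y) = 4*y + 1.
  f_x(P) = 3, f_y(P) = 13 (gradient nonzero, so P is smooth).
Step 3: tangent line at P: 3·(x − 1) + 13·(y − 3) = 0.
Expanding: 3*x + 13*y - 42 = 0.


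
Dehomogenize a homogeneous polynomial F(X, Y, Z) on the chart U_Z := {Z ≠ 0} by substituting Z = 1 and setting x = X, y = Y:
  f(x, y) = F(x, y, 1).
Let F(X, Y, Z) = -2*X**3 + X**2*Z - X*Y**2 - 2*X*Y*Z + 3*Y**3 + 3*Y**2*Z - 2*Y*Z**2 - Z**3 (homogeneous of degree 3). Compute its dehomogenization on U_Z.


f(x, y) = -2*x**3 + x**2 - x*y**2 - 2*x*y + 3*y**3 + 3*y**2 - 2*y - 1

On U_Z we set Z = 1. Each monomial c·X^i·Y^j·Z^k in F becomes c·x^i·y^j·1^k = c·x^i·y^j.
Substituting Z = 1: F(X, Y, 1) = -2*x**3 + x**2 - x*y**2 - 2*x*y + 3*y**3 + 3*y**2 - 2*y - 1.
Note: deg(f) ≤ deg(F) = 3; strict inequality happens when F is divisible by Z (lost terms).


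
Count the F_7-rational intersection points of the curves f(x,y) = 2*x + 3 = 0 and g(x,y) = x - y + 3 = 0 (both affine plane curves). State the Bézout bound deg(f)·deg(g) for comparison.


Common zeros: {(2, 5)}; count = 1; Bézout bound = 1.

deg(f) = 1, deg(g) = 1, so Bézout bound = 1.
Scan x ∈ F_7. For each x, list the y ∈ F_7 with f(x, y) ≡ 0 and those with g(x, y) ≡ 0 (mod 7); the common zeros in that column are the intersection.
  x = 0: f ≡ 0 at y ∈ ∅; g ≡ 0 at y ∈ {3}; common: ∅.
  x = 1: f ≡ 0 at y ∈ ∅; g ≡ 0 at y ∈ {4}; common: ∅.
  x = 2: f ≡ 0 at y ∈ {0, 1, 2, 3, 4, 5, 6}; g ≡ 0 at y ∈ {5}; common: {5}.
  x = 3: f ≡ 0 at y ∈ ∅; g ≡ 0 at y ∈ {6}; common: ∅.
  x = 4: f ≡ 0 at y ∈ ∅; g ≡ 0 at y ∈ {0}; common: ∅.
  x = 5: f ≡ 0 at y ∈ ∅; g ≡ 0 at y ∈ {1}; common: ∅.
  x = 6: f ≡ 0 at y ∈ ∅; g ≡ 0 at y ∈ {2}; common: ∅.
Collecting: common zeros = {(2, 5)}, so the count is 1.
Comparison with the Bézout bound: 1 ≤ 1 = deg(f)·deg(g), as expected for curves with no common component (the bound is attained).


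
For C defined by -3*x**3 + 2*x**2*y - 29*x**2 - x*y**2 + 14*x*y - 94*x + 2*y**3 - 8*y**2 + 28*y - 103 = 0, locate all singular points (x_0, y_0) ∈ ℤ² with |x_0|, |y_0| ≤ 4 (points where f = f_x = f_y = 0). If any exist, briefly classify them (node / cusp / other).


Singular points: {(-3, 1)}; classification: cusp.

Compute partial derivatives:
  f_x = -9*x**2 + 4*x*y - 58*x - y**2 + 14*y - 94.
  f_y = 2*x**2 - 2*x*y + 14*x + 6*y**2 - 16*y + 28.
Scan x_0 ∈ {−4, ..., 4}. For each x_0, f_y(x_0, y) is a polynomial in y; find its integer roots y ∈ {−4, ..., 4}, then test f_x and f at those candidates.
  x = -4: f_y(-4, y) = 6*y**2 - 8*y + 4; no integer root y with |y| ≤ 4.
  x = -3: f_y(-3, y) = 6*y**2 - 10*y + 4; vanishes at y ∈ {1}. (-3, 1): f_x = 0, f = 0 — SINGULAR.
  x = -2: f_y(-2, y) = 6*y**2 - 12*y + 8; no integer root y with |y| ≤ 4.
  x = -1: f_y(-1, y) = 6*y**2 - 14*y + 16; no integer root y with |y| ≤ 4.
  x = 0: f_y(0, y) = 6*y**2 - 16*y + 28; no integer root y with |y| ≤ 4.
  x = 1: f_y(1, y) = 6*y**2 - 18*y + 44; no integer root y with |y| ≤ 4.
  x = 2: f_y(2, y) = 6*y**2 - 20*y + 64; no integer root y with |y| ≤ 4.
  x = 3: f_y(3, y) = 6*y**2 - 22*y + 88; no integer root y with |y| ≤ 4.
  x = 4: f_y(4, y) = 6*y**2 - 24*y + 116; no integer root y with |y| ≤ 4.
Only singular point on the grid: (-3, 1).
Classify: substitute x = -3 + u, y = 1 + v and expand: f = -3*u**3 + 2*u**2*v - u*v**2 + 2*v**3 + v**2.
No constant or linear terms (consistent with a singular point). Quadratic part: v**2. Cubic part: -3*u**3 + 2*u**2*v - u*v**2 + 2*v**3.
The quadratic part v**2 is a perfect square, so there is a single (double) tangent line v = 0, i.e. y = 1. Restricting the cubic part to that line (v = 0) leaves -3*u**3 ≠ 0, so f is not divisible by v and the branch is v² ≈ 3*u**3 to lowest order — this is a cusp.
Classification: cusp.


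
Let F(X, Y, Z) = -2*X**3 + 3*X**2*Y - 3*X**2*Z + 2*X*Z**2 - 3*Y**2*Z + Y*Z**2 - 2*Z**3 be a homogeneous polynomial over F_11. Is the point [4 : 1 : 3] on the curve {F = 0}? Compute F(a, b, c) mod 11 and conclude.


F(4,1,3) ≡ 3 (mod 11); P is NOT on the curve.

Evaluate F(4, 1, 3) term-by-term (mod 11).
  -2*X**3 ↦ -2·64·1·1 = -128
  3*X**2*Y ↦ 3·16·1·1 = 48
  -3*X**2*Z ↦ -3·16·1·3 = -144
  2*X*Z**2 ↦ 2·4·1·9 = 72
  -3*Y**2*Z ↦ -3·1·1·3 = -9
  Y*Z**2 ↦ 1·1·1·9 = 9
  -2*Z**3 ↦ -2·1·1·27 = -54
Sum: F(4, 1, 3) = (-128) + (48) + (-144) + (72) + (-9) + (9) + (-54) = -206.
Reducing mod 11: -206 ≡ 3 (mod 11).
Since F(a, b, c) ≡ 3 ≠ 0 (mod 11), P does NOT lie on the curve.


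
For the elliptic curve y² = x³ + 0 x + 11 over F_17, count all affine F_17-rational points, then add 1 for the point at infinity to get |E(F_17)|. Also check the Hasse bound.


Affine points = {(2, 6), (2, 11), (3, 2), (3, 15), (5, 0), (8, 8), (8, 9), (9, 3), (9, 14), (10, 5), (10, 12), (11, 4), (11, 13), (13, 7), (13, 10), (14, 1), (14, 16)}; affine count = 17; |E(F_17)| = 18.

Discriminant check: Δ ∝ 4a³ + 27b² = 4·0³ + 27·11² = 4·0 + 27·121 ≡ 3 (mod 17). Nonzero ⇒ E is nonsingular.
For each x ∈ F_17, compute rhs = x³ + 0·x + 11 mod 17, then count y ∈ F_17 with y² ≡ rhs.
  x = 0: rhs = 11, matching y values: none (0 points).
  x = 1: rhs = 12, matching y values: none (0 points).
  x = 2: rhs = 2, matching y values: 6, 11 (2 points).
  x = 3: rhs = 4, matching y values: 2, 15 (2 points).
  x = 4: rhs = 7, matching y values: none (0 points).
  x = 5: rhs = 0, matching y values: 0 (1 points).
  x = 6: rhs = 6, matching y values: none (0 points).
  x = 7: rhs = 14, matching y values: none (0 points).
  x = 8: rhs = 13, matching y values: 8, 9 (2 points).
  x = 9: rhs = 9, matching y values: 3, 14 (2 points).
  x = 10: rhs = 8, matching y values: 5, 12 (2 points).
  x = 11: rhs = 16, matching y values: 4, 13 (2 points).
  x = 12: rhs = 5, matching y values: none (0 points).
  x = 13: rhs = 15, matching y values: 7, 10 (2 points).
  x = 14: rhs = 1, matching y values: 1, 16 (2 points).
  x = 15: rhs = 3, matching y values: none (0 points).
  x = 16: rhs = 10, matching y values: none (0 points).
Total affine count: 17.
Full point count |E(F_17)| = 17 + 1 = 18.
Hasse bound: |18 − (17+1)| = |0| = 0 ≤ 2√17 ≈ 8.2462 ✓.


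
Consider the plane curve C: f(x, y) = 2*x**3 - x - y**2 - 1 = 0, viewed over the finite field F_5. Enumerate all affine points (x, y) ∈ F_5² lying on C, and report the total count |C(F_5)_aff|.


Affine F_5-points: {(0, 2), (0, 3), (1, 0), (3, 0)}; count = 4.

For each of the 25 pairs (x, y) ∈ F_5², evaluate f(x, y) mod 5. Record the zeros.
  x = 0: [0↦4, 1↦3, 2↦0, 3↦0, 4↦3]  zeros at y ∈ {2, 3}
  x = 1: [0↦0, 1↦4, 2↦1, 3↦1, 4↦4]  zeros at y ∈ {0}
  x = 2: [0↦3, 1↦2, 2↦4, 3↦4, 4↦2]  zeros at y ∈ ∅
  x = 3: [0↦0, 1↦4, 2↦1, 3↦1, 4↦4]  zeros at y ∈ {0}
  x = 4: [0↦3, 1↦2, 2↦4, 3↦4, 4↦2]  zeros at y ∈ ∅
Collecting zeros: affine points = {(0, 2), (0, 3), (1, 0), (3, 0)}.
Total count |C(F_5)_aff| = 4.


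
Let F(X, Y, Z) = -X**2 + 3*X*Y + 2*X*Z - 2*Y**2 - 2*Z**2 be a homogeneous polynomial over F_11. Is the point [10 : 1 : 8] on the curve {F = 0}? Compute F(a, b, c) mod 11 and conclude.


F(10,1,8) ≡ 4 (mod 11); P is NOT on the curve.

Evaluate F(10, 1, 8) term-by-term (mod 11).
  -X**2 ↦ -1·100·1·1 = -100
  3*X*Y ↦ 3·10·1·1 = 30
  2*X*Z ↦ 2·10·1·8 = 160
  -2*Y**2 ↦ -2·1·1·1 = -2
  -2*Z**2 ↦ -2·1·1·64 = -128
Sum: F(10, 1, 8) = (-100) + (30) + (160) + (-2) + (-128) = -40.
Reducing mod 11: -40 ≡ 4 (mod 11).
Since F(a, b, c) ≡ 4 ≠ 0 (mod 11), P does NOT lie on the curve.


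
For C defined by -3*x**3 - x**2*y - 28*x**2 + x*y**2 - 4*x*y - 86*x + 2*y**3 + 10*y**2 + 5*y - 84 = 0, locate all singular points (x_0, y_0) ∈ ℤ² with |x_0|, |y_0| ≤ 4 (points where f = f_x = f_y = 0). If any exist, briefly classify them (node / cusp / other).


Singular points: {(-3, -1)}; classification: cusp.

Compute partial derivatives:
  f_x = -9*x**2 - 2*x*y - 56*x + y**2 - 4*y - 86.
  f_y = -x**2 + 2*x*y - 4*x + 6*y**2 + 20*y + 5.
Scan x_0 ∈ {−4, ..., 4}. For each x_0, f_y(x_0, y) is a polynomial in y; find its integer roots y ∈ {−4, ..., 4}, then test f_x and f at those candidates.
  x = -4: f_y(-4, y) = 6*y**2 + 12*y + 5; no integer root y with |y| ≤ 4.
  x = -3: f_y(-3, y) = 6*y**2 + 14*y + 8; vanishes at y ∈ {-1}. (-3, -1): f_x = 0, f = 0 — SINGULAR.
  x = -2: f_y(-2, y) = 6*y**2 + 16*y + 9; no integer root y with |y| ≤ 4.
  x = -1: f_y(-1, y) = 6*y**2 + 18*y + 8; no integer root y with |y| ≤ 4.
  x = 0: f_y(0, y) = 6*y**2 + 20*y + 5; no integer root y with |y| ≤ 4.
  x = 1: f_y(1, y) = 6*y**2 + 22*y; vanishes at y ∈ {0}. (1, 0): f_x = -151 ≠ 0.
  x = 2: f_y(2, y) = 6*y**2 + 24*y - 7; no integer root y with |y| ≤ 4.
  x = 3: f_y(3, y) = 6*y**2 + 26*y - 16; no integer root y with |y| ≤ 4.
  x = 4: f_y(4, y) = 6*y**2 + 28*y - 27; no integer root y with |y| ≤ 4.
Only singular point on the grid: (-3, -1).
Classify: substitute x = -3 + u, y = -1 + v and expand: f = -3*u**3 - u**2*v + u*v**2 + 2*v**3 + v**2.
No constant or linear terms (consistent with a singular point). Quadratic part: v**2. Cubic part: -3*u**3 - u**2*v + u*v**2 + 2*v**3.
The quadratic part v**2 is a perfect square, so there is a single (double) tangent line v = 0, i.e. y = -1. Restricting the cubic part to that line (v = 0) leaves -3*u**3 ≠ 0, so f is not divisible by v and the branch is v² ≈ 3*u**3 to lowest order — this is a cusp.
Classification: cusp.


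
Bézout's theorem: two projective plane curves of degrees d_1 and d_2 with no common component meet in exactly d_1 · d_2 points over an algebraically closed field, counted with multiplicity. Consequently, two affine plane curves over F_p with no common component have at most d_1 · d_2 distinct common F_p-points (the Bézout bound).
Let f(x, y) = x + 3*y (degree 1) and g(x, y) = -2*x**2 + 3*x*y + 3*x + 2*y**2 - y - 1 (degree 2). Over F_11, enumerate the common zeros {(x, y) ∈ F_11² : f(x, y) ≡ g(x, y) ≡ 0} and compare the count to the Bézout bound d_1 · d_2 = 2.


Common zeros: {(5, 2)}; count = 1; Bézout bound = 2.

deg(f) = 1, deg(g) = 2, so Bézout bound = 2.
Scan x ∈ F_11. For each x, list the y ∈ F_11 with f(x, y) ≡ 0 and those with g(x, y) ≡ 0 (mod 11); the common zeros in that column are the intersection.
  x = 0: f ≡ 0 at y ∈ {0}; g ≡ 0 at y ∈ {1, 5}; common: ∅.
  x = 1: f ≡ 0 at y ∈ {7}; g ≡ 0 at y ∈ {0, 10}; common: ∅.
  x = 2: f ≡ 0 at y ∈ {3}; g ≡ 0 at y ∈ {6, 8}; common: ∅.
  x = 3: f ≡ 0 at y ∈ {10}; g ≡ 0 at y ∈ {1, 6}; common: ∅.
  x = 4: f ≡ 0 at y ∈ {6}; g ≡ 0 at y ∈ {4, 7}; common: ∅.
  x = 5: f ≡ 0 at y ∈ {2}; g ≡ 0 at y ∈ {2}; common: {2}.
  x = 6: f ≡ 0 at y ∈ {9}; g ≡ 0 at y ∈ {0, 8}; common: ∅.
  x = 7: f ≡ 0 at y ∈ {5}; g ≡ 0 at y ∈ {3, 9}; common: ∅.
  x = 8: f ≡ 0 at y ∈ {1}; g ≡ 0 at y ∈ {7, 9}; common: ∅.
  x = 9: f ≡ 0 at y ∈ {8}; g ≡ 0 at y ∈ {4, 5}; common: ∅.
  x = 10: f ≡ 0 at y ∈ {4}; g ≡ 0 at y ∈ {3, 10}; common: ∅.
Collecting: common zeros = {(5, 2)}, so the count is 1.
Comparison with the Bézout bound: 1 ≤ 2 = deg(f)·deg(g), as expected for curves with no common component (the affine F_11-count falls short of the bound because intersections may lie at infinity, over extension fields, or carry multiplicity).


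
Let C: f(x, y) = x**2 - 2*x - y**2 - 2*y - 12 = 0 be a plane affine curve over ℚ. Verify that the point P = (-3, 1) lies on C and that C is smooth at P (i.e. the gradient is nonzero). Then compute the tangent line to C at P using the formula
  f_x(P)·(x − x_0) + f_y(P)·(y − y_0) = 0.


Tangent line at P: -8*x - 4*y - 20 = 0.

Step 1: f(-3, 1) = 0, so P lies on C.
Step 2: partial derivatives
  f_x(x, y) = 2*x - 2, f_y(x, y) = -2*y - 2.
  f_x(P) = -8, f_y(P) = -4 (gradient nonzero, so P is smooth).
Step 3: tangent line at P: -8·(x − -3) + -4·(y − 1) = 0.
Expanding: -8*x - 4*y - 20 = 0.


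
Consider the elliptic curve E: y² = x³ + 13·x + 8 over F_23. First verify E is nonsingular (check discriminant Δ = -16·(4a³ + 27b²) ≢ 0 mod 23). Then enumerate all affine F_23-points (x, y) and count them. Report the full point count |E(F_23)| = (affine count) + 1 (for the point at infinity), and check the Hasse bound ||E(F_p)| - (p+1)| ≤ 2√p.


Affine points = {(0, 10), (0, 13), (4, 3), (4, 20), (6, 7), (6, 16), (8, 7), (8, 16), (9, 7), (9, 16), (12, 11), (12, 12), (14, 6), (14, 17), (15, 6), (15, 17), (17, 6), (17, 17), (18, 5), (18, 18)}; affine count = 20; |E(F_23)| = 21.

Discriminant check: Δ ∝ 4a³ + 27b² = 4·13³ + 27·8² = 4·2197 + 27·64 ≡ 5 (mod 23). Nonzero ⇒ E is nonsingular.
For each x ∈ F_23, compute rhs = x³ + 13·x + 8 mod 23, then count y ∈ F_23 with y² ≡ rhs.
  x = 0: rhs = 8, matching y values: 10, 13 (2 points).
  x = 1: rhs = 22, matching y values: none (0 points).
  x = 2: rhs = 19, matching y values: none (0 points).
  x = 3: rhs = 5, matching y values: none (0 points).
  x = 4: rhs = 9, matching y values: 3, 20 (2 points).
  x = 5: rhs = 14, matching y values: none (0 points).
  x = 6: rhs = 3, matching y values: 7, 16 (2 points).
  x = 7: rhs = 5, matching y values: none (0 points).
  x = 8: rhs = 3, matching y values: 7, 16 (2 points).
  x = 9: rhs = 3, matching y values: 7, 16 (2 points).
  x = 10: rhs = 11, matching y values: none (0 points).
  x = 11: rhs = 10, matching y values: none (0 points).
  x = 12: rhs = 6, matching y values: 11, 12 (2 points).
  x = 13: rhs = 5, matching y values: none (0 points).
  x = 14: rhs = 13, matching y values: 6, 17 (2 points).
  x = 15: rhs = 13, matching y values: 6, 17 (2 points).
  x = 16: rhs = 11, matching y values: none (0 points).
  x = 17: rhs = 13, matching y values: 6, 17 (2 points).
  x = 18: rhs = 2, matching y values: 5, 18 (2 points).
  x = 19: rhs = 7, matching y values: none (0 points).
  x = 20: rhs = 11, matching y values: none (0 points).
  x = 21: rhs = 20, matching y values: none (0 points).
  x = 22: rhs = 17, matching y values: none (0 points).
Total affine count: 20.
Full point count |E(F_23)| = 20 + 1 = 21.
Hasse bound: |21 − (23+1)| = |-3| = 3 ≤ 2√23 ≈ 9.5917 ✓.


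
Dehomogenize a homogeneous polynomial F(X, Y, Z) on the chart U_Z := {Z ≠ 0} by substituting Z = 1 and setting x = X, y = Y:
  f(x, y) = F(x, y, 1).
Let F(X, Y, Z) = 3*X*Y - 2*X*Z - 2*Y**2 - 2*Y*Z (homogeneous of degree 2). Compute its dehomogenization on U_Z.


f(x, y) = 3*x*y - 2*x - 2*y**2 - 2*y

On U_Z we set Z = 1. Each monomial c·X^i·Y^j·Z^k in F becomes c·x^i·y^j·1^k = c·x^i·y^j.
Substituting Z = 1: F(X, Y, 1) = 3*x*y - 2*x - 2*y**2 - 2*y.
Note: deg(f) ≤ deg(F) = 2; strict inequality happens when F is divisible by Z (lost terms).


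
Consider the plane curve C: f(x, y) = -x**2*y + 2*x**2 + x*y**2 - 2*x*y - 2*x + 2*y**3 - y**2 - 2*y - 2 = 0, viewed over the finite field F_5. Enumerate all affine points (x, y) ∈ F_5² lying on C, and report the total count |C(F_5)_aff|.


Affine F_5-points: {(1, 1), (2, 1), (2, 3), (3, 0), (3, 2), (4, 3)}; count = 6.

For each of the 25 pairs (x, y) ∈ F_5², evaluate f(x, y) mod 5. Record the zeros.
  x = 0: [0↦3, 1↦2, 2↦1, 3↦2, 4↦2]  zeros at y ∈ ∅
  x = 1: [0↦3, 1↦0, 2↦4, 3↦2, 4↦1]  zeros at y ∈ {1}
  x = 2: [0↦2, 1↦0, 2↦2, 3↦0, 4↦1]  zeros at y ∈ {1, 3}
  x = 3: [0↦0, 1↦2, 2↦0, 3↦1, 4↦2]  zeros at y ∈ {0, 2}
  x = 4: [0↦2, 1↦1, 2↦3, 3↦0, 4↦4]  zeros at y ∈ {3}
Collecting zeros: affine points = {(1, 1), (2, 1), (2, 3), (3, 0), (3, 2), (4, 3)}.
Total count |C(F_5)_aff| = 6.


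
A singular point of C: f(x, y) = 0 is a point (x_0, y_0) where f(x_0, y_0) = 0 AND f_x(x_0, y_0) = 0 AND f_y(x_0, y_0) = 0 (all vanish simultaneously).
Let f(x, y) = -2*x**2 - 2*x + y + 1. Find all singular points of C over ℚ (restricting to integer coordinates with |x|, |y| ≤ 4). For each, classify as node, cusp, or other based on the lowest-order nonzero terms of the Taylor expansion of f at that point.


No singular points in the scanned grid; C is smooth there.

Compute partial derivatives:
  f_x = -4*x - 2.
  f_y = 1.
f_y = 1 is a nonzero constant, so f_y never vanishes: no point (x, y) can satisfy f = f_x = f_y = 0. In particular no (x, y) ∈ {−4, ..., 4}² is singular; the curve is smooth.


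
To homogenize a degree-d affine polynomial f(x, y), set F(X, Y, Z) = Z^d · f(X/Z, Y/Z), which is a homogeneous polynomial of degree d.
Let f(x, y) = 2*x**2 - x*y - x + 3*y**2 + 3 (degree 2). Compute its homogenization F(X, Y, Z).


F(X, Y, Z) = 2*X**2 - X*Y - X*Z + 3*Y**2 + 3*Z**2

deg(f) = 2.
Substitute x = X/Z, y = Y/Z into f, then multiply by Z^2.
  monomial 2·x^2·y^0 ↦ 2·X^2·Y^0·Z^0.
  monomial -1·x^1·y^1 ↦ -1·X^1·Y^1·Z^0.
  monomial -1·x^1·y^0 ↦ -1·X^1·Y^0·Z^1.
  monomial 3·x^0·y^2 ↦ 3·X^0·Y^2·Z^0.
  monomial 3·x^0·y^0 ↦ 3·X^0·Y^0·Z^2.
Collecting: F(X, Y, Z) = 2*X**2 - X*Y - X*Z + 3*Y**2 + 3*Z**2.


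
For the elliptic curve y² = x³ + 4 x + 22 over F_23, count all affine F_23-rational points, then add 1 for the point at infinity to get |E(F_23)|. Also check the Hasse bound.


Affine points = {(1, 2), (1, 21), (5, 11), (5, 12), (6, 3), (6, 20), (7, 5), (7, 18), (10, 2), (10, 21), (12, 2), (12, 21), (14, 4), (14, 19), (17, 9), (17, 14), (20, 11), (20, 12), (21, 11), (21, 12)}; affine count = 20; |E(F_23)| = 21.

Discriminant check: Δ ∝ 4a³ + 27b² = 4·4³ + 27·22² = 4·64 + 27·484 ≡ 7 (mod 23). Nonzero ⇒ E is nonsingular.
For each x ∈ F_23, compute rhs = x³ + 4·x + 22 mod 23, then count y ∈ F_23 with y² ≡ rhs.
  x = 0: rhs = 22, matching y values: none (0 points).
  x = 1: rhs = 4, matching y values: 2, 21 (2 points).
  x = 2: rhs = 15, matching y values: none (0 points).
  x = 3: rhs = 15, matching y values: none (0 points).
  x = 4: rhs = 10, matching y values: none (0 points).
  x = 5: rhs = 6, matching y values: 11, 12 (2 points).
  x = 6: rhs = 9, matching y values: 3, 20 (2 points).
  x = 7: rhs = 2, matching y values: 5, 18 (2 points).
  x = 8: rhs = 14, matching y values: none (0 points).
  x = 9: rhs = 5, matching y values: none (0 points).
  x = 10: rhs = 4, matching y values: 2, 21 (2 points).
  x = 11: rhs = 17, matching y values: none (0 points).
  x = 12: rhs = 4, matching y values: 2, 21 (2 points).
  x = 13: rhs = 17, matching y values: none (0 points).
  x = 14: rhs = 16, matching y values: 4, 19 (2 points).
  x = 15: rhs = 7, matching y values: none (0 points).
  x = 16: rhs = 19, matching y values: none (0 points).
  x = 17: rhs = 12, matching y values: 9, 14 (2 points).
  x = 18: rhs = 15, matching y values: none (0 points).
  x = 19: rhs = 11, matching y values: none (0 points).
  x = 20: rhs = 6, matching y values: 11, 12 (2 points).
  x = 21: rhs = 6, matching y values: 11, 12 (2 points).
  x = 22: rhs = 17, matching y values: none (0 points).
Total affine count: 20.
Full point count |E(F_23)| = 20 + 1 = 21.
Hasse bound: |21 − (23+1)| = |-3| = 3 ≤ 2√23 ≈ 9.5917 ✓.


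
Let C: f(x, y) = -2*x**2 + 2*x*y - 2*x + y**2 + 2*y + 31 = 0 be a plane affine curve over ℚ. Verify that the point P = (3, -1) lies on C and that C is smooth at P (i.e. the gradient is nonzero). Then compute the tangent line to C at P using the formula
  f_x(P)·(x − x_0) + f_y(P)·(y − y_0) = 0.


Tangent line at P: -16*x + 6*y + 54 = 0.

Step 1: f(3, -1) = 0, so P lies on C.
Step 2: partial derivatives
  f_x(x, y) = -4*x + 2*y - 2, f_y(x, y) = 2*x + 2*y + 2.
  f_x(P) = -16, f_y(P) = 6 (gradient nonzero, so P is smooth).
Step 3: tangent line at P: -16·(x − 3) + 6·(y − -1) = 0.
Expanding: -16*x + 6*y + 54 = 0.


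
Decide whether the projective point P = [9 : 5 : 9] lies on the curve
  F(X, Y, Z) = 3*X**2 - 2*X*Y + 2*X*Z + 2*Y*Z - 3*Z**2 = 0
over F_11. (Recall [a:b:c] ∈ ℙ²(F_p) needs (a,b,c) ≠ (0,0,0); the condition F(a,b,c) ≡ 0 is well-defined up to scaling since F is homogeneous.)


F(9,5,9) ≡ 8 (mod 11); P is NOT on the curve.

Evaluate F(9, 5, 9) term-by-term (mod 11).
  3*X**2 ↦ 3·81·1·1 = 243
  -2*X*Y ↦ -2·9·5·1 = -90
  2*X*Z ↦ 2·9·1·9 = 162
  2*Y*Z ↦ 2·1·5·9 = 90
  -3*Z**2 ↦ -3·1·1·81 = -243
Sum: F(9, 5, 9) = (243) + (-90) + (162) + (90) + (-243) = 162.
Reducing mod 11: 162 ≡ 8 (mod 11).
Since F(a, b, c) ≡ 8 ≠ 0 (mod 11), P does NOT lie on the curve.


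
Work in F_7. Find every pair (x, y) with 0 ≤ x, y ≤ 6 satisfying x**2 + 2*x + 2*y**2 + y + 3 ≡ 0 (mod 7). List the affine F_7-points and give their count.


Affine F_7-points: {(1, 4), (1, 6), (2, 1), (2, 2), (3, 1), (3, 2), (4, 4), (4, 6)}; count = 8.

For each of the 49 pairs (x, y) ∈ F_7², evaluate f(x, y) mod 7. Record the zeros.
  x = 0: [0↦3, 1↦6, 2↦6, 3↦3, 4↦4, 5↦2, 6↦4]  zeros at y ∈ ∅
  x = 1: [0↦6, 1↦2, 2↦2, 3↦6, 4↦0, 5↦5, 6↦0]  zeros at y ∈ {4, 6}
  x = 2: [0↦4, 1↦0, 2↦0, 3↦4, 4↦5, 5↦3, 6↦5]  zeros at y ∈ {1, 2}
  x = 3: [0↦4, 1↦0, 2↦0, 3↦4, 4↦5, 5↦3, 6↦5]  zeros at y ∈ {1, 2}
  x = 4: [0↦6, 1↦2, 2↦2, 3↦6, 4↦0, 5↦5, 6↦0]  zeros at y ∈ {4, 6}
  x = 5: [0↦3, 1↦6, 2↦6, 3↦3, 4↦4, 5↦2, 6↦4]  zeros at y ∈ ∅
  x = 6: [0↦2, 1↦5, 2↦5, 3↦2, 4↦3, 5↦1, 6↦3]  zeros at y ∈ ∅
Collecting zeros: affine points = {(1, 4), (1, 6), (2, 1), (2, 2), (3, 1), (3, 2), (4, 4), (4, 6)}.
Total count |C(F_7)_aff| = 8.


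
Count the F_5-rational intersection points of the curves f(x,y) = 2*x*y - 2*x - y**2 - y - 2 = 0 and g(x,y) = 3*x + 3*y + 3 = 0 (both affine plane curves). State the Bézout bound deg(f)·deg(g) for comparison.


Common zeros: {(1, 3), (4, 0)}; count = 2; Bézout bound = 2.

deg(f) = 2, deg(g) = 1, so Bézout bound = 2.
Scan x ∈ F_5. For each x, list the y ∈ F_5 with f(x, y) ≡ 0 and those with g(x, y) ≡ 0 (mod 5); the common zeros in that column are the intersection.
  x = 0: f ≡ 0 at y ∈ ∅; g ≡ 0 at y ∈ {4}; common: ∅.
  x = 1: f ≡ 0 at y ∈ {3}; g ≡ 0 at y ∈ {3}; common: {3}.
  x = 2: f ≡ 0 at y ∈ {4}; g ≡ 0 at y ∈ {2}; common: ∅.
  x = 3: f ≡ 0 at y ∈ ∅; g ≡ 0 at y ∈ {1}; common: ∅.
  x = 4: f ≡ 0 at y ∈ {0, 2}; g ≡ 0 at y ∈ {0}; common: {0}.
Collecting: common zeros = {(1, 3), (4, 0)}, so the count is 2.
Comparison with the Bézout bound: 2 ≤ 2 = deg(f)·deg(g), as expected for curves with no common component (the bound is attained).


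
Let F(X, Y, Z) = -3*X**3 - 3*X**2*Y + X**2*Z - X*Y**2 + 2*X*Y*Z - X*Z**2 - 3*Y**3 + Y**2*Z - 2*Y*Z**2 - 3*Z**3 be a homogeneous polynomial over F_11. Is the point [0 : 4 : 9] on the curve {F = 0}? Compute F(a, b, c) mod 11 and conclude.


F(0,4,9) ≡ 10 (mod 11); P is NOT on the curve.

Evaluate F(0, 4, 9) term-by-term (mod 11).
  -3*X**3 ↦ -3·0·1·1 = 0
  -3*X**2*Y ↦ -3·0·4·1 = 0
  X**2*Z ↦ 1·0·1·9 = 0
  -X*Y**2 ↦ -1·0·16·1 = 0
  2*X*Y*Z ↦ 2·0·4·9 = 0
  -X*Z**2 ↦ -1·0·1·81 = 0
  -3*Y**3 ↦ -3·1·64·1 = -192
  Y**2*Z ↦ 1·1·16·9 = 144
  -2*Y*Z**2 ↦ -2·1·4·81 = -648
  -3*Z**3 ↦ -3·1·1·729 = -2187
Sum: F(0, 4, 9) = (0) + (0) + (0) + (0) + (0) + (0) + (-192) + (144) + (-648) + (-2187) = -2883.
Reducing mod 11: -2883 ≡ 10 (mod 11).
Since F(a, b, c) ≡ 10 ≠ 0 (mod 11), P does NOT lie on the curve.


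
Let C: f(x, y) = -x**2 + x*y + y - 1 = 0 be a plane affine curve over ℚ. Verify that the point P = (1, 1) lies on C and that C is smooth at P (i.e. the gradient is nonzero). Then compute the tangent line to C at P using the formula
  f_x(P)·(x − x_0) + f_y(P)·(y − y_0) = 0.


Tangent line at P: -x + 2*y - 1 = 0.

Step 1: f(1, 1) = 0, so P lies on C.
Step 2: partial derivatives
  f_x(x, y) = -2*x + y, f_y(x, y) = x + 1.
  f_x(P) = -1, f_y(P) = 2 (gradient nonzero, so P is smooth).
Step 3: tangent line at P: -1·(x − 1) + 2·(y − 1) = 0.
Expanding: -x + 2*y - 1 = 0.


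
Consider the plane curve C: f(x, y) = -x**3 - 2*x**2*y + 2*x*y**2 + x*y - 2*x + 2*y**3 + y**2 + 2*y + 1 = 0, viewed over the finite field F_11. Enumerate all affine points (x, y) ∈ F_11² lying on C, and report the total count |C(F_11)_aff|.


Affine F_11-points: {(0, 5), (2, 0), (5, 3), (5, 5), (7, 5), (9, 8)}; count = 6.

For each of the 121 pairs (x, y) ∈ F_11², evaluate f(x, y) mod 11. Record the zeros.
  x = 0: [0↦1, 1↦6, 2↦3, 3↦4, 4↦10, 5↦0, 6↦8, 7↦2, 8↦5, 9↦7, 10↦9]  zeros at y ∈ {5}
  x = 1: [0↦9, 1↦4, 2↦6, 3↦5, 4↦2, 5↦9, 6↦5, 7↦2, 8↦1, 9↦3, 10↦9]  zeros at y ∈ ∅
  x = 2: [0↦0, 1↦3, 2↦6, 3↦10, 4↦5, 5↦3, 6↦5, 7↦1, 8↦3, 9↦1, 10↦7]  zeros at y ∈ {0}
  x = 3: [0↦1, 1↦8, 2↦8, 3↦2, 4↦2, 5↦9, 6↦2, 7↦4, 8↦5, 9↦6, 10↦8]  zeros at y ∈ ∅
  x = 4: [0↦6, 1↦2, 2↦6, 3↦8, 4↦9, 5↦10, 6↦1, 7↦5, 8↦1, 9↦1, 10↦6]  zeros at y ∈ ∅
  x = 5: [0↦9, 1↦1, 2↦5, 3↦0, 4↦9, 5↦0, 6↦7, 7↦9, 8↦7, 9↦2, 10↦6]  zeros at y ∈ {3, 5}
  x = 6: [0↦4, 1↦10, 2↦10, 3↦5, 4↦7, 5↦6, 6↦3, 7↦10, 8↦6, 9↦3, 10↦2]  zeros at y ∈ ∅
  x = 7: [0↦7, 1↦1, 2↦4, 3↦6, 4↦8, 5↦0, 6↦5, 7↦2, 8↦3, 9↦9, 10↦10]  zeros at y ∈ {5}
  x = 8: [0↦1, 1↦1, 2↦3, 3↦8, 4↦6, 5↦9, 6↦7, 7↦1, 8↦3, 9↦3, 10↦2]  zeros at y ∈ ∅
  x = 9: [0↦2, 1↦4, 2↦1, 3↦5, 4↦6, 5↦5, 6↦3, 7↦1, 8↦0, 9↦1, 10↦5]  zeros at y ∈ {8}
  x = 10: [0↦4, 1↦4, 2↦3, 3↦2, 4↦2, 5↦4, 6↦9, 7↦7, 8↦10, 9↦8, 10↦2]  zeros at y ∈ ∅
Collecting zeros: affine points = {(0, 5), (2, 0), (5, 3), (5, 5), (7, 5), (9, 8)}.
Total count |C(F_11)_aff| = 6.


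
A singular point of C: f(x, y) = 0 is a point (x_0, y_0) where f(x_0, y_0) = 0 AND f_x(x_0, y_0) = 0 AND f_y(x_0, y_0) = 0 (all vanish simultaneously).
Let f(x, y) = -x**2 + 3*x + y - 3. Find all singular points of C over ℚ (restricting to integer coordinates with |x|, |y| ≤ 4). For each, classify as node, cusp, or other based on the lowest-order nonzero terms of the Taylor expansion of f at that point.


No singular points in the scanned grid; C is smooth there.

Compute partial derivatives:
  f_x = 3 - 2*x.
  f_y = 1.
f_y = 1 is a nonzero constant, so f_y never vanishes: no point (x, y) can satisfy f = f_x = f_y = 0. In particular no (x, y) ∈ {−4, ..., 4}² is singular; the curve is smooth.


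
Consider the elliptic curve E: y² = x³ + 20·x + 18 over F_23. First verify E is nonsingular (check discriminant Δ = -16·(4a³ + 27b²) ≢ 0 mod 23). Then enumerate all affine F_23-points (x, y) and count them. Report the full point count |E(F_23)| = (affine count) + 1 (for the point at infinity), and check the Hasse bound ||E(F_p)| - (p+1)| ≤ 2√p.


Affine points = {(0, 8), (0, 15), (1, 4), (1, 19), (3, 6), (3, 17), (4, 1), (4, 22), (5, 6), (5, 17), (6, 3), (6, 20), (7, 8), (7, 15), (8, 0), (12, 10), (12, 13), (14, 11), (14, 12), (15, 6), (15, 17), (16, 8), (16, 15), (17, 2), (17, 21), (18, 0), (19, 9), (19, 14), (20, 0), (21, 4), (21, 19)}; affine count = 31; |E(F_23)| = 32.

Discriminant check: Δ ∝ 4a³ + 27b² = 4·20³ + 27·18² = 4·8000 + 27·324 ≡ 15 (mod 23). Nonzero ⇒ E is nonsingular.
For each x ∈ F_23, compute rhs = x³ + 20·x + 18 mod 23, then count y ∈ F_23 with y² ≡ rhs.
  x = 0: rhs = 18, matching y values: 8, 15 (2 points).
  x = 1: rhs = 16, matching y values: 4, 19 (2 points).
  x = 2: rhs = 20, matching y values: none (0 points).
  x = 3: rhs = 13, matching y values: 6, 17 (2 points).
  x = 4: rhs = 1, matching y values: 1, 22 (2 points).
  x = 5: rhs = 13, matching y values: 6, 17 (2 points).
  x = 6: rhs = 9, matching y values: 3, 20 (2 points).
  x = 7: rhs = 18, matching y values: 8, 15 (2 points).
  x = 8: rhs = 0, matching y values: 0 (1 points).
  x = 9: rhs = 7, matching y values: none (0 points).
  x = 10: rhs = 22, matching y values: none (0 points).
  x = 11: rhs = 5, matching y values: none (0 points).
  x = 12: rhs = 8, matching y values: 10, 13 (2 points).
  x = 13: rhs = 14, matching y values: none (0 points).
  x = 14: rhs = 6, matching y values: 11, 12 (2 points).
  x = 15: rhs = 13, matching y values: 6, 17 (2 points).
  x = 16: rhs = 18, matching y values: 8, 15 (2 points).
  x = 17: rhs = 4, matching y values: 2, 21 (2 points).
  x = 18: rhs = 0, matching y values: 0 (1 points).
  x = 19: rhs = 12, matching y values: 9, 14 (2 points).
  x = 20: rhs = 0, matching y values: 0 (1 points).
  x = 21: rhs = 16, matching y values: 4, 19 (2 points).
  x = 22: rhs = 20, matching y values: none (0 points).
Total affine count: 31.
Full point count |E(F_23)| = 31 + 1 = 32.
Hasse bound: |32 − (23+1)| = |8| = 8 ≤ 2√23 ≈ 9.5917 ✓.


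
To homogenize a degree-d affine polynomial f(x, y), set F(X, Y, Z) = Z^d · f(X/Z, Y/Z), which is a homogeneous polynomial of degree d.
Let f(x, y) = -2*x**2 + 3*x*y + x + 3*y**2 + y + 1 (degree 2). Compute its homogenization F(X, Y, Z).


F(X, Y, Z) = -2*X**2 + 3*X*Y + X*Z + 3*Y**2 + Y*Z + Z**2

deg(f) = 2.
Substitute x = X/Z, y = Y/Z into f, then multiply by Z^2.
  monomial -2·x^2·y^0 ↦ -2·X^2·Y^0·Z^0.
  monomial 3·x^1·y^1 ↦ 3·X^1·Y^1·Z^0.
  monomial 1·x^1·y^0 ↦ 1·X^1·Y^0·Z^1.
  monomial 3·x^0·y^2 ↦ 3·X^0·Y^2·Z^0.
  monomial 1·x^0·y^1 ↦ 1·X^0·Y^1·Z^1.
  monomial 1·x^0·y^0 ↦ 1·X^0·Y^0·Z^2.
Collecting: F(X, Y, Z) = -2*X**2 + 3*X*Y + X*Z + 3*Y**2 + Y*Z + Z**2.


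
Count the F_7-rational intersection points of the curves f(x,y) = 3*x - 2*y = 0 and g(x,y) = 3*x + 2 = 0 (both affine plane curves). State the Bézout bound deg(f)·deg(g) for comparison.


Common zeros: {(4, 6)}; count = 1; Bézout bound = 1.

deg(f) = 1, deg(g) = 1, so Bézout bound = 1.
Scan x ∈ F_7. For each x, list the y ∈ F_7 with f(x, y) ≡ 0 and those with g(x, y) ≡ 0 (mod 7); the common zeros in that column are the intersection.
  x = 0: f ≡ 0 at y ∈ {0}; g ≡ 0 at y ∈ ∅; common: ∅.
  x = 1: f ≡ 0 at y ∈ {5}; g ≡ 0 at y ∈ ∅; common: ∅.
  x = 2: f ≡ 0 at y ∈ {3}; g ≡ 0 at y ∈ ∅; common: ∅.
  x = 3: f ≡ 0 at y ∈ {1}; g ≡ 0 at y ∈ ∅; common: ∅.
  x = 4: f ≡ 0 at y ∈ {6}; g ≡ 0 at y ∈ {0, 1, 2, 3, 4, 5, 6}; common: {6}.
  x = 5: f ≡ 0 at y ∈ {4}; g ≡ 0 at y ∈ ∅; common: ∅.
  x = 6: f ≡ 0 at y ∈ {2}; g ≡ 0 at y ∈ ∅; common: ∅.
Collecting: common zeros = {(4, 6)}, so the count is 1.
Comparison with the Bézout bound: 1 ≤ 1 = deg(f)·deg(g), as expected for curves with no common component (the bound is attained).
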